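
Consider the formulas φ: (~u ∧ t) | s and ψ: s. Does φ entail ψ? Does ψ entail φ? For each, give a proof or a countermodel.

Not equivalent: only (⇐) holds.

(⟹) This fails. Under s = F, t = T, u = F, the left side is true but the right side is false.

(⟸) Assume the antecedent. If s is true, (~u ∧ t) | s reduces to true regardless of the other variables. If s is false, the antecedent cannot hold. Either way (~u ∧ t) | s holds.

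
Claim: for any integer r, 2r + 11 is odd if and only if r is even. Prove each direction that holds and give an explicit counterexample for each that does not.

Not equivalent: only (⇐) holds.

(←) Suppose r is even. Since 2 is even, 2r is even for every r, so 2r + 11 has the same parity as 11, which is odd. Hence 2r + 11 is odd.

(→) This fails: take r = 7. Then 2r + 11 = 25, which is odd, yet r = 7 is odd, not even.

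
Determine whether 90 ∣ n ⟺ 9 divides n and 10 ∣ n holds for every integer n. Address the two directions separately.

Forward direction. If 90 ∣ n, write n = 90q. Since 90 = 10·9, n = 9·(10q), so 9 ∣ n; and since 90 = 9·10, n = 10·(9q), so 10 ∣ n.

Converse. Suppose 9 ∣ n and 10 ∣ n. Any common multiple of 9 and 10 is a multiple of their lcm; here gcd(9, 10) = 1, so lcm(9, 10) = 9·10 = 90, so 90 ∣ n.

Both directions hold.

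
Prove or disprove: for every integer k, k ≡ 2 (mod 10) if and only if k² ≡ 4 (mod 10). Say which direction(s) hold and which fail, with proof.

Only the forward direction holds.

(→) Suppose k ≡ 2 (mod 10). Write k = 10j + 2. Then (10j + 2)² = 100j² + 40j + 4 = 10(10j² + 4j) + 4, so k² ≡ 4 (mod 10).

(←) This fails: take k = 8. Then 8² = 64 ≡ 4 (mod 10), yet 8 ≡ 8 (mod 10), not 2.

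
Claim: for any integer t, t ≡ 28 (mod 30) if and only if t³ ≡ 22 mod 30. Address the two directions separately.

(⟹) Suppose t ≡ 28 (mod 30). Write t = 30j + 28. Then (30j + 28)³ = 27000j³ + 75600j² + 70560j + 21952 = 30(900j³ + 2520j² + 2352j + 731) + 22, so t³ ≡ 22 (mod 30).

(⟸) Conversely, suppose t³ ≡ 22 (mod 30). The only residue r in {0, …, 29} with r³ ≡ 22 (mod 30) is r = 28, so t ≡ 28 (mod 30).

Both directions hold; the statement is true.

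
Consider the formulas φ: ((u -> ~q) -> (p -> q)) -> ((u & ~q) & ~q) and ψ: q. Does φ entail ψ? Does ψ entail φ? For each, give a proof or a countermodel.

Forward direction. This fails. Under p = T, u = F, q = F, the left side is true but the right side is false.

Converse. This fails. Under p = F, u = F, q = T, the left side is false but the right side is true.

Both directions fail.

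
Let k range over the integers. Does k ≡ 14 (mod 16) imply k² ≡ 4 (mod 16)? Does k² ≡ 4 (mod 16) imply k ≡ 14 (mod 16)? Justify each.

(⟹) Suppose k ≡ 14 (mod 16). Write k = 16j + 14. Then (16j + 14)² = 256j² + 448j + 196 = 16(16j² + 28j + 12) + 4, so k² ≡ 4 (mod 16).

(⟸) This fails: take k = 2. Then 2² = 4 ≡ 4 (mod 16), yet 2 ≡ 2 (mod 16), not 14.

Not equivalent: only (⇒) holds.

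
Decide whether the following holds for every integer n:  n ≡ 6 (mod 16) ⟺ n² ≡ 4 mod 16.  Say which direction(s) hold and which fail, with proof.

Only the forward direction holds.

[⇐] This fails: take n = 2. Then 2² = 4 ≡ 4 (mod 16), yet 2 ≡ 2 (mod 16), not 6.

[⇒] Suppose n ≡ 6 (mod 16). Write n = 16j + 6. Then (16j + 6)² = 256j² + 192j + 36 = 16(16j² + 12j + 2) + 4, so n² ≡ 4 (mod 16).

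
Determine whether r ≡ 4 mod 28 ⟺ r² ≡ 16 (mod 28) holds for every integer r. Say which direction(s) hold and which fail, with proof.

Only the forward implication holds.

[⇒] Suppose r ≡ 4 mod 28. Write r = 28j + 4. Then (28j + 4)² = 784j² + 224j + 16 = 28(28j² + 8j) + 16, so r² ≡ 16 (mod 28).

[⇐] This fails: take r = 10. Then 10² = 100 ≡ 16 (mod 28), yet 10 ≡ 10 (mod 28), not 4.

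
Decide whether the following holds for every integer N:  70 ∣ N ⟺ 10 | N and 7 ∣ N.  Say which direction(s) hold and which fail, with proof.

Both directions hold.

[⇒] If 70 ∣ N, write N = 70q. Since 70 = 7·10, N = 10·(7q), so 10 ∣ N; and since 70 = 10·7, N = 7·(10q), so 7 ∣ N.

[⇐] Suppose 10 ∣ N and 7 ∣ N. Any common multiple of 10 and 7 is a multiple of their lcm; here gcd(10, 7) = 1, so lcm(10, 7) = 10·7 = 70, so 70 ∣ N.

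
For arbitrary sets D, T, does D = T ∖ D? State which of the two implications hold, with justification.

Neither inclusion holds.

Forward inclusion. This inclusion fails. Take D = {1}, T = ∅; then 1 ∈ D but 1 ∉ T ∖ D.

Reverse inclusion. This inclusion fails. Take D = ∅, T = {1}; then 1 ∈ T ∖ D but 1 ∉ D.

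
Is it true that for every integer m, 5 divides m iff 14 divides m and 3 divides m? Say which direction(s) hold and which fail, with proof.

Neither implication holds.

(⟹) This fails: take m = 5. Certainly 5 ∣ 5, but 14 ∤ 5.

(⟸) This fails: take m = 42. Both 14 ∣ 42 and 3 ∣ 42, yet 42 is not a multiple of 5 (since 42 = 8·5 + 2), so 5 ∤ 42.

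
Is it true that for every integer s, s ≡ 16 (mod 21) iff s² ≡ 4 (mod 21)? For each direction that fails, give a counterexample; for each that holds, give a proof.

Only the forward implication holds.

(⟸) This fails: take s = 2. Then 2² = 4 ≡ 4 (mod 21), yet 2 ≡ 2 (mod 21), not 16.

(⟹) Suppose s ≡ 16 (mod 21). Write s = 21j + 16. Then (21j + 16)² = 441j² + 672j + 256 = 21(21j² + 32j + 12) + 4, so s² ≡ 4 (mod 21).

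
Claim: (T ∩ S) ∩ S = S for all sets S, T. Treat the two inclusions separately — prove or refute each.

(⊆) Let x ∈ (T ∩ S) ∩ S. Then x ∈ S ∩ T, from which x ∈ S.

(⊇) This inclusion fails. Take S = {1}, T = ∅; then 1 ∈ S but 1 ∉ (T ∩ S) ∩ S.

The sets are not equal: only the forward inclusion holds.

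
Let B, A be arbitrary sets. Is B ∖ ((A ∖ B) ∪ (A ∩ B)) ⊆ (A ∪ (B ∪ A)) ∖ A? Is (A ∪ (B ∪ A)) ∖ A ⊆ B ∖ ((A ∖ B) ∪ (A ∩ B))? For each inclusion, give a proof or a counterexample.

(⟹) Let x ∈ B ∖ ((A ∖ B) ∪ (A ∩ B)). Then x ∈ B and x ∉ A, from which x ∈ (A ∪ (B ∪ A)) ∖ A.

(⟸) Let x ∈ (A ∪ (B ∪ A)) ∖ A. Then x ∈ B and x ∉ A, from which x ∈ B ∖ ((A ∖ B) ∪ (A ∩ B)).

Both inclusions hold; the sets are equal.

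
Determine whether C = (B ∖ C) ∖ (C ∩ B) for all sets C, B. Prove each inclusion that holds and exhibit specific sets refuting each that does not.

Forward inclusion. This inclusion fails. Take C = {1}, B = ∅; then 1 ∈ C but 1 ∉ (B ∖ C) ∖ (C ∩ B).

Reverse inclusion. This inclusion fails. Take C = ∅, B = {1}; then 1 ∈ (B ∖ C) ∖ (C ∩ B) but 1 ∉ C.

Both inclusions fail.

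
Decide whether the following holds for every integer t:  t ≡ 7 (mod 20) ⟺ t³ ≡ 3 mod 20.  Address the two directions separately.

(⇒) Suppose t ≡ 7 (mod 20). Write t = 20j + 7. Then (20j + 7)³ = 8000j³ + 8400j² + 2940j + 343 = 20(400j³ + 420j² + 147j + 17) + 3, so t³ ≡ 3 (mod 20).

(⇐) Conversely, suppose t³ ≡ 3 (mod 20). The only residue r in {0, …, 19} with r³ ≡ 3 (mod 20) is r = 7, so t ≡ 7 (mod 20).

The biconditional holds.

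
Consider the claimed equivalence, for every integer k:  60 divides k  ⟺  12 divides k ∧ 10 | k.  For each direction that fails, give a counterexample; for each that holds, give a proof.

Both directions hold.

(⇒) If 60 ∣ k, write k = 60q. Since 60 = 5·12, k = 12·(5q), so 12 ∣ k; and since 60 = 6·10, k = 10·(6q), so 10 ∣ k.

(⇐) Suppose 12 ∣ k and 10 ∣ k. Any common multiple of 12 and 10 is a multiple of their lcm; here lcm(12, 10) = 12·10/gcd(12, 10) = 120/2 = 60, so 60 ∣ k.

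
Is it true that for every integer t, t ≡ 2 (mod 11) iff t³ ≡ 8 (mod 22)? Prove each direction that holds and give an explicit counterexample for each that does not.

Only the converse holds.

[⇒] This fails: take t = 13. Then 13 ≡ 2 (mod 11), but 13³ = 2197 ≡ 19 (mod 22), not 8.

[⇐] Conversely, the residues r modulo 22 with r³ ≡ 8 (mod 22) are exactly {2}, and each is ≡ 2 (mod 11).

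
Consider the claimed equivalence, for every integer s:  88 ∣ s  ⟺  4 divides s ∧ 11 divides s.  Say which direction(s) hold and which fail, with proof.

(⟹) If 88 ∣ s, write s = 88q. Since 88 = 22·4, s = 4·(22q), so 4 ∣ s; and since 88 = 8·11, s = 11·(8q), so 11 ∣ s.

(⟸) This fails: take s = 44. Both 4 ∣ 44 and 11 ∣ 44, yet 44 is not a multiple of 88 (since 44 = 0·88 + 44), so 88 ∤ 44.

The forward direction holds; the converse fails.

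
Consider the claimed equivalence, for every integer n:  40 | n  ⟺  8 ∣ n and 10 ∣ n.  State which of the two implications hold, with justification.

Equivalent; both directions hold.

Forward direction. If 40 ∣ n, write n = 40q. Since 40 = 5·8, n = 8·(5q), so 8 ∣ n; and since 40 = 4·10, n = 10·(4q), so 10 ∣ n.

Converse. Suppose 8 ∣ n and 10 ∣ n. Any common multiple of 8 and 10 is a multiple of their lcm; here lcm(8, 10) = 8·10/gcd(8, 10) = 80/2 = 40, so 40 ∣ n.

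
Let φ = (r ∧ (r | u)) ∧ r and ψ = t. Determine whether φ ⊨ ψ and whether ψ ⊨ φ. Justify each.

(⇒) fails and (⇐) fails.

Forward direction. This fails. Under r = T, t = F, u = F, the left side is true but the right side is false.

Converse. This fails. Under r = F, t = T, u = F, the left side is false but the right side is true.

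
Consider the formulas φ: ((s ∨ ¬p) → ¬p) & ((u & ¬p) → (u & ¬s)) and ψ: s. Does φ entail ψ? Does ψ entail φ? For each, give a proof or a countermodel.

[⇒] This fails. Under p = F, u = F, s = F, the left side is true but the right side is false.

[⇐] This fails. Under p = T, u = F, s = T, the left side is false but the right side is true.

(⇒) fails and (⇐) fails.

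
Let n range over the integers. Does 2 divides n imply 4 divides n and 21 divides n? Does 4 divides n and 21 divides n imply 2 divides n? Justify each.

Only the converse holds.

[⇒] This fails: take n = 2. Certainly 2 ∣ 2, but 4 ∤ 2.

[⇐] Suppose 4 ∣ n and 21 ∣ n. Any common multiple of 4 and 21 is a multiple of their lcm; here gcd(4, 21) = 1, so lcm(4, 21) = 4·21 = 84, so 84 ∣ n. Since 2 ∣ 84, it follows that 2 ∣ n.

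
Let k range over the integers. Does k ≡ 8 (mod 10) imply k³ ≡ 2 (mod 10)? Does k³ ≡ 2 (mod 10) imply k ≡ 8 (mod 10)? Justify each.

Forward direction. Suppose k ≡ 8 (mod 10). Write k = 10j + 8. Then (10j + 8)³ = 1000j³ + 2400j² + 1920j + 512 = 10(100j³ + 240j² + 192j + 51) + 2, so k³ ≡ 2 (mod 10).

Converse. For the converse, argue contrapositively. If k ≢ 8 (mod 10), then k is congruent to one of 0, 1, 2, 3, 4, 5, 6, 7, 9 modulo 10, and these give k³ ≡ 0, 1, 8, 7, 4, 5, 6, 3, 9 respectively — never 2.

Both implications hold.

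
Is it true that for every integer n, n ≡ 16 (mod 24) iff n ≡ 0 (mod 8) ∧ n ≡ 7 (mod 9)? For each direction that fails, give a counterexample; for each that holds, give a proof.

(⟹) This fails: n = 40 gives 40 ≡ 16 (mod 24) but 40 ≡ 4 (mod 9), so the conjunction on the right does not hold.

(⟸) Conversely, if n ≡ 0 (mod 8) and n ≡ 7 (mod 9), then by the Chinese remainder theorem n ≡ 16 (mod 72). Since 16 ≡ 16 (mod 24) and 24 ∣ 72, we get n ≡ 16 (mod 24).

Only the converse holds.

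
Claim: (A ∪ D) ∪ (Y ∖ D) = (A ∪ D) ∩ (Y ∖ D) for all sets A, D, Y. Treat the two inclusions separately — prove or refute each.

(⊆) fails; (⊇) holds.

(⟹) This inclusion fails. Take A = {1}, D = ∅, Y = ∅; then 1 ∈ (A ∪ D) ∪ (Y ∖ D) but 1 ∉ (A ∪ D) ∩ (Y ∖ D).

(⟸) Let x ∈ (A ∪ D) ∩ (Y ∖ D). Then x ∈ A ∩ Y and x ∉ D, from which x ∈ (A ∪ D) ∪ (Y ∖ D).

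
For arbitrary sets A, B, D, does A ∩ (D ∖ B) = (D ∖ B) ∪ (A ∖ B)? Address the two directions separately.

(⟹) Let x ∈ A ∩ (D ∖ B). Then x ∈ A ∩ D and x ∉ B, from which x ∈ (D ∖ B) ∪ (A ∖ B).

(⟸) This inclusion fails. Take A = {1}, B = ∅, D = ∅; then 1 ∈ (D ∖ B) ∪ (A ∖ B) but 1 ∉ A ∩ (D ∖ B).

Only the forward inclusion holds.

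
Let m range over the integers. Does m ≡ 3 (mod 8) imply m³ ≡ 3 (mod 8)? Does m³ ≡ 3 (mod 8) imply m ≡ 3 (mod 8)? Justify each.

Converse. For the converse, argue contrapositively. If m ≢ 3 (mod 8), then m is congruent to one of 0, 1, 2, 4, 5, 6, 7 modulo 8, and these give m³ ≡ 0, 1, 0, 0, 5, 0, 7 respectively — never 3.

Forward direction. Suppose m ≡ 3 (mod 8). Write m = 8j + 3. Then (8j + 3)³ = 512j³ + 576j² + 216j + 27 = 8(64j³ + 72j² + 27j + 3) + 3, so m³ ≡ 3 (mod 8).

Both implications hold.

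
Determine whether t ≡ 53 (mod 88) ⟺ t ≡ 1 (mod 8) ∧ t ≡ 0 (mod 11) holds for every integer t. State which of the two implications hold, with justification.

Neither direction holds.

(⇒) This fails: t = 53 gives 53 ≡ 53 (mod 88) but 53 ≡ 5 (mod 8), so the conjunction on the right does not hold.

(⇐) This fails: t = 33 satisfies both congruences on the right (33 ≡ 1 mod 8 and 33 ≡ 0 mod 11) yet 33 ≡ 33 (mod 88), not 53.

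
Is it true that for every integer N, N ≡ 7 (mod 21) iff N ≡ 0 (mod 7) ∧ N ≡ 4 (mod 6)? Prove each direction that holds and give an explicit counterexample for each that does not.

Converse. If N ≡ 0 (mod 7) and N ≡ 4 (mod 6), then by the Chinese remainder theorem N ≡ 28 (mod 42). Since 28 ≡ 7 (mod 21) and 21 ∣ 42, we get N ≡ 7 (mod 21).

Forward direction. This fails: N = 7 gives 7 ≡ 7 (mod 21) but 7 ≡ 1 (mod 6), so the conjunction on the right does not hold.

Not equivalent: only (⇐) holds.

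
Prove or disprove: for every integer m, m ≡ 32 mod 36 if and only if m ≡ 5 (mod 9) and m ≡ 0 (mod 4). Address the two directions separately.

Both directions hold; the statement is true.

[⇒] Suppose m ≡ 32 (mod 36); write m = 36j + 32. Since 9 ∣ 36, reducing mod 9 gives m ≡ 32 ≡ 5 (mod 9); since 4 ∣ 36, reducing mod 4 gives m ≡ 32 ≡ 0 (mod 4).

[⇐] Conversely, if m ≡ 5 (mod 9) and m ≡ 0 (mod 4), then by the Chinese remainder theorem m ≡ 32 (mod 36). This is exactly m ≡ 32 (mod 36).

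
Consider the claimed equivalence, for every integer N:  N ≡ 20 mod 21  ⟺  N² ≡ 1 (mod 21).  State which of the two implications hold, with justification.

(→) Suppose N ≡ 20 mod 21. Write N = 21j + 20. Then (21j + 20)² = 441j² + 840j + 400 = 21(21j² + 40j + 19) + 1, so N² ≡ 1 (mod 21).

(←) This fails: take N = 1. Then 1² = 1 ≡ 1 (mod 21), yet 1 ≡ 1 (mod 21), not 20.

The forward direction holds; the converse fails.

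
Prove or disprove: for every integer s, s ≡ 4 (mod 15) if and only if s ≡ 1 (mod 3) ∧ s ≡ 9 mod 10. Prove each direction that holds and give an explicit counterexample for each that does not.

(⇒) This fails: s = 4 gives 4 ≡ 4 (mod 15) but 4 ≡ 4 (mod 10), so the conjunction on the right does not hold.

(⇐) Conversely, if s ≡ 1 (mod 3) and s ≡ 9 (mod 10), then by the Chinese remainder theorem s ≡ 19 (mod 30). Since 19 ≡ 4 (mod 15) and 15 ∣ 30, we get s ≡ 4 (mod 15).

(⇒) fails; (⇐) holds.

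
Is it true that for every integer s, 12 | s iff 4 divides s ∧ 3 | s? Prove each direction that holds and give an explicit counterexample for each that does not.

Equivalent; both directions hold.

Converse. Suppose 4 ∣ s and 3 ∣ s. Any common multiple of 4 and 3 is a multiple of their lcm; here gcd(4, 3) = 1, so lcm(4, 3) = 4·3 = 12, so 12 ∣ s.

Forward direction. If 12 ∣ s, write s = 12q. Since 12 = 3·4, s = 4·(3q), so 4 ∣ s; and since 12 = 4·3, s = 3·(4q), so 3 ∣ s.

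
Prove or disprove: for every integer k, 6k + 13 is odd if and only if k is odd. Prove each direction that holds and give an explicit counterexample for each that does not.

(⇒) fails; (⇐) holds.

(⇐) Suppose k is odd. Since 6 is even, 6k is even for every k, so 6k + 13 has the same parity as 13, which is odd. Hence 6k + 13 is odd.

(⇒) This fails: take k = 0. Then 6k + 13 = 13, which is odd, yet k = 0 is even, not odd.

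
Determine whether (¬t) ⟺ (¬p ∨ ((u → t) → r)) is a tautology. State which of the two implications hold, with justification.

Both directions fail.

(⇒) This fails. Under u = F, r = F, p = T, t = F, the left side is true but the right side is false.

(⇐) This fails. Under u = F, r = F, p = F, t = T, the left side is false but the right side is true.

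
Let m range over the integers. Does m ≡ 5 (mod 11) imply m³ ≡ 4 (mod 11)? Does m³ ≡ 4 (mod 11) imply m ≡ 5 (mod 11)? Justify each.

Both directions hold.

(⇐) Suppose m³ ≡ 4 (mod 11). The only residue r in {0, …, 10} with r³ ≡ 4 (mod 11) is r = 5, so m ≡ 5 (mod 11).

(⇒) Suppose m ≡ 5 (mod 11). Write m = 11j + 5. Then (11j + 5)³ = 1331j³ + 1815j² + 825j + 125 = 11(121j³ + 165j² + 75j + 11) + 4, so m³ ≡ 4 (mod 11).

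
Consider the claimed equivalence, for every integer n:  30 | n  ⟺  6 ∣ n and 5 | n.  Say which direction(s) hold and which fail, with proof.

Equivalent; both directions hold.

(←) Suppose 6 ∣ n and 5 ∣ n. Any common multiple of 6 and 5 is a multiple of their lcm; here gcd(6, 5) = 1, so lcm(6, 5) = 6·5 = 30, so 30 ∣ n.

(→) If 30 ∣ n, write n = 30q. Since 30 = 5·6, n = 6·(5q), so 6 ∣ n; and since 30 = 6·5, n = 5·(6q), so 5 ∣ n.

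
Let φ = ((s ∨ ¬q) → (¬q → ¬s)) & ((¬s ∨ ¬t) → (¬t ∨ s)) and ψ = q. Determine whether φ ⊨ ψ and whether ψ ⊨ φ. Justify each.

[⇒] This fails. Under s = F, q = F, t = F, the left side is true but the right side is false.

[⇐] This fails. Under s = F, q = T, t = T, the left side is false but the right side is true.

Both directions fail.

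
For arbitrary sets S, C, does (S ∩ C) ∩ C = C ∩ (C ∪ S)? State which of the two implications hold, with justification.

Forward inclusion. Let x ∈ (S ∩ C) ∩ C. Then x ∈ S ∩ C, from which x ∈ C ∩ (C ∪ S).

Reverse inclusion. This inclusion fails. Take S = ∅, C = {1}; then 1 ∈ C ∩ (C ∪ S) but 1 ∉ (S ∩ C) ∩ C.

The sets are not equal: only the forward inclusion holds.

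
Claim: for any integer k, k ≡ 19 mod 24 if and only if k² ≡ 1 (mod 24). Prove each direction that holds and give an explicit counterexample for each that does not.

Only the forward direction holds.

(⟸) This fails: take k = 1. Then 1² = 1 ≡ 1 (mod 24), yet 1 ≡ 1 (mod 24), not 19.

(⟹) Suppose k ≡ 19 mod 24. Write k = 24j + 19. Then (24j + 19)² = 576j² + 912j + 361 = 24(24j² + 38j + 15) + 1, so k² ≡ 1 (mod 24).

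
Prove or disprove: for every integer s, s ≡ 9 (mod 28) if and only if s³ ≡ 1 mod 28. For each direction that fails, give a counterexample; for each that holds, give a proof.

Not equivalent: only (⇒) holds.

Forward direction. Suppose s ≡ 9 (mod 28). Write s = 28j + 9. Then (28j + 9)³ = 21952j³ + 21168j² + 6804j + 729 = 28(784j³ + 756j² + 243j + 26) + 1, so s³ ≡ 1 (mod 28).

Converse. This fails: take s = 1. Then 1³ = 1 ≡ 1 (mod 28), yet 1 ≡ 1 (mod 28), not 9.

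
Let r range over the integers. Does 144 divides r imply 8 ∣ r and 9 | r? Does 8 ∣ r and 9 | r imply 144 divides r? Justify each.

(⇒) holds; (⇐) fails.

(⟹) If 144 ∣ r, write r = 144q. Since 144 = 18·8, r = 8·(18q), so 8 ∣ r; and since 144 = 16·9, r = 9·(16q), so 9 ∣ r.

(⟸) This fails: take r = 72. Both 8 ∣ 72 and 9 ∣ 72, yet 72 is not a multiple of 144 (since 72 = 0·144 + 72), so 144 ∤ 72.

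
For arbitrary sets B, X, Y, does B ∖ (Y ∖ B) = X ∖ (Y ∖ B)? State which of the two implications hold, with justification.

(⟹) This inclusion fails. Take B = {1}, X = ∅, Y = ∅; then 1 ∈ B ∖ (Y ∖ B) but 1 ∉ X ∖ (Y ∖ B).

(⟸) This inclusion fails. Take B = ∅, X = {1}, Y = ∅; then 1 ∈ X ∖ (Y ∖ B) but 1 ∉ B ∖ (Y ∖ B).

Neither inclusion holds.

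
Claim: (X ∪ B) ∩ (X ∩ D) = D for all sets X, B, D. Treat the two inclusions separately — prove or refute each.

(⊇) This inclusion fails. Take X = ∅, B = ∅, D = {1}; then 1 ∈ D but 1 ∉ (X ∪ B) ∩ (X ∩ D).

(⊆) Let x ∈ (X ∪ B) ∩ (X ∩ D). Then either x ∈ X ∩ D and x ∉ B; or x ∈ X ∩ B ∩ D. In each case x ∈ D, so (X ∪ B) ∩ (X ∩ D) ⊆ D.

The sets are not equal: only the forward inclusion holds.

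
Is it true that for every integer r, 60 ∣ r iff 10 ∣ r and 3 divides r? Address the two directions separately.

(⇒) holds; (⇐) fails.

Converse. This fails: take r = 30. Both 10 ∣ 30 and 3 ∣ 30, yet 30 is not a multiple of 60 (since 30 = 0·60 + 30), so 60 ∤ 30.

Forward direction. If 60 ∣ r, write r = 60q. Since 60 = 6·10, r = 10·(6q), so 10 ∣ r; and since 60 = 20·3, r = 3·(20q), so 3 ∣ r.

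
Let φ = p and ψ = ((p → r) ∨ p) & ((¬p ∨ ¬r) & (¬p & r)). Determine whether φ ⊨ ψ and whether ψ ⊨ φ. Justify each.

(⇒) This fails. Under r = F, p = T, the left side is true but the right side is false.

(⇐) This fails. Under r = T, p = F, the left side is false but the right side is true.

Both directions fail.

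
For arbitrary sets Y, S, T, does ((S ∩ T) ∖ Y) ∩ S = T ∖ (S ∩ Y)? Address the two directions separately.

The sets are not equal: only the forward inclusion holds.

(⟸) This inclusion fails. Take Y = ∅, S = ∅, T = {1}; then 1 ∈ T ∖ (S ∩ Y) but 1 ∉ ((S ∩ T) ∖ Y) ∩ S.

(⟹) Let x ∈ ((S ∩ T) ∖ Y) ∩ S. Then x ∈ S ∩ T and x ∉ Y, from which x ∈ T ∖ (S ∩ Y).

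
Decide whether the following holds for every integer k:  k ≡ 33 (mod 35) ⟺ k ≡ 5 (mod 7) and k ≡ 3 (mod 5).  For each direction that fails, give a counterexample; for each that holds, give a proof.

Both directions hold.

(←) If k ≡ 5 (mod 7) and k ≡ 3 (mod 5), then by the Chinese remainder theorem k ≡ 33 (mod 35). This is exactly k ≡ 33 (mod 35).

(→) Suppose k ≡ 33 (mod 35); write k = 35j + 33. Since 7 ∣ 35, reducing mod 7 gives k ≡ 33 ≡ 5 (mod 7); since 5 ∣ 35, reducing mod 5 gives k ≡ 33 ≡ 3 (mod 5).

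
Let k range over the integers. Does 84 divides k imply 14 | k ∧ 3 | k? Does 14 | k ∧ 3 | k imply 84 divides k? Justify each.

Only the forward direction holds.

(⟹) If 84 ∣ k, write k = 84q. Since 84 = 6·14, k = 14·(6q), so 14 ∣ k; and since 84 = 28·3, k = 3·(28q), so 3 ∣ k.

(⟸) This fails: take k = 42. Both 14 ∣ 42 and 3 ∣ 42, yet 42 is not a multiple of 84 (since 42 = 0·84 + 42), so 84 ∤ 42.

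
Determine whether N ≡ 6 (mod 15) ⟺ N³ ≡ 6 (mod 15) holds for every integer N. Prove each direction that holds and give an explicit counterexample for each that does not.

Both implications hold.

(⇒) Suppose N ≡ 6 (mod 15). Write N = 15j + 6. Then (15j + 6)³ = 3375j³ + 4050j² + 1620j + 216 = 15(225j³ + 270j² + 108j + 14) + 6, so N³ ≡ 6 (mod 15).

(⇐) Conversely, suppose N³ ≡ 6 (mod 15). The only residue r in {0, …, 14} with r³ ≡ 6 (mod 15) is r = 6, so N ≡ 6 (mod 15).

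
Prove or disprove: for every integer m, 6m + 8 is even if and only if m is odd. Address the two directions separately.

Forward direction. This fails: take m = 0. Then 6m + 8 = 8, which is even, yet m = 0 is even, not odd.

Converse. Suppose m is odd. Since 6 is even, 6m is even for every m, so 6m + 8 has the same parity as 8, which is even. Hence 6m + 8 is even.

Only the converse holds.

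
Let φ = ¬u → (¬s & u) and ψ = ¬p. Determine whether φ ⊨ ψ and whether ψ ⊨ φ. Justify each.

Both directions fail.

(⇒) This fails. Under p = T, s = F, u = T, the left side is true but the right side is false.

(⇐) This fails. Under p = F, s = F, u = F, the left side is false but the right side is true.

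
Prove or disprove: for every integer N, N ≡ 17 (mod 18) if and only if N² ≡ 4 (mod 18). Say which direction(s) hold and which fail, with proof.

(⇒) This fails: take N = 17. Then 17 ≡ 17 (mod 18), but 17² = 289 ≡ 1 (mod 18), not 4.

(⇐) This fails: take N = 2. Then 2² = 4 ≡ 4 (mod 18), yet 2 ≡ 2 (mod 18), not 17.

(⇒) fails and (⇐) fails.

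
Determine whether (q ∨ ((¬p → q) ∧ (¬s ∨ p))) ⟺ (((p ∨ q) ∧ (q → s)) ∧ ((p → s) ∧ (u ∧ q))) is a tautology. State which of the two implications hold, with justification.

Only the converse holds.

(⇒) This fails. Under s = F, u = F, q = T, p = F, the left side is true but the right side is false.

(⇐) Assume the antecedent. If s is true, the antecedent forces (s = T, u = T, q = T, p = F) or (s = T, u = T, q = T, p = T), and q ∨ ((¬p → q) ∧ (¬s ∨ p)) holds there. If s is false, the antecedent cannot hold. Either way q ∨ ((¬p → q) ∧ (¬s ∨ p)) holds.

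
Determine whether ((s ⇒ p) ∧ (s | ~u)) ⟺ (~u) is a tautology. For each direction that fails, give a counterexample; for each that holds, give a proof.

(→) This fails. Under p = T, s = T, u = T, the left side is true but the right side is false.

(←) This fails. Under p = F, s = T, u = F, the left side is false but the right side is true.

Neither implication holds.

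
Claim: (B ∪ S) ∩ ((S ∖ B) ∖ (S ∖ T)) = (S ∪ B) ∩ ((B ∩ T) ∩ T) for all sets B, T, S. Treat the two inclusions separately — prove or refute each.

Forward inclusion. This inclusion fails. Take B = ∅, T = {1}, S = {1}; then 1 ∈ (B ∪ S) ∩ ((S ∖ B) ∖ (S ∖ T)) but 1 ∉ (S ∪ B) ∩ ((B ∩ T) ∩ T).

Reverse inclusion. This inclusion fails. Take B = {1}, T = {1}, S = ∅; then 1 ∈ (S ∪ B) ∩ ((B ∩ T) ∩ T) but 1 ∉ (B ∪ S) ∩ ((S ∖ B) ∖ (S ∖ T)).

(⊆) fails and (⊇) fails.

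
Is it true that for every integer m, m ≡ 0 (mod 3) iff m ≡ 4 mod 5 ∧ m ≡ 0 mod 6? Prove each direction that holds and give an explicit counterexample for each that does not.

(→) This fails: m = 0 gives 0 ≡ 0 (mod 3) but 0 ≡ 0 (mod 5), so the conjunction on the right does not hold.

(←) Conversely, if m ≡ 4 (mod 5) and m ≡ 0 (mod 6), then by the Chinese remainder theorem m ≡ 24 (mod 30). Since 24 ≡ 0 (mod 3) and 3 ∣ 30, we get m ≡ 0 (mod 3).

(⇒) fails; (⇐) holds.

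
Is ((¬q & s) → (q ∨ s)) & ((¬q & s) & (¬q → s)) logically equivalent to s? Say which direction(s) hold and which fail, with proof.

(→) Assume the antecedent. If s is true, s reduces to true regardless of the other variables. If s is false, the antecedent cannot hold. Either way s holds.

(←) This fails. Under s = T, q = T, the left side is false but the right side is true.

Not equivalent: only (⇒) holds.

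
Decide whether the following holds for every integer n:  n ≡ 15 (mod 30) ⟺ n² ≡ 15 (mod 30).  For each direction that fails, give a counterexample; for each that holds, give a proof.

Both directions hold.

(←) Suppose n² ≡ 15 (mod 30). The only residue r in {0, …, 29} with r² ≡ 15 (mod 30) is r = 15, so n ≡ 15 (mod 30).

(→) Suppose n ≡ 15 (mod 30). Write n = 30j + 15. Then (30j + 15)² = 900j² + 900j + 225 = 30(30j² + 30j + 7) + 15, so n² ≡ 15 (mod 30).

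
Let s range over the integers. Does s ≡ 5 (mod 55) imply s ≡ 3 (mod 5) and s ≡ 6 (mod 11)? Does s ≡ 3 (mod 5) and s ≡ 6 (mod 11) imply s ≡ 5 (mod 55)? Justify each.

Both directions fail.

Forward direction. This fails: s = 5 gives 5 ≡ 5 (mod 55) but 5 ≡ 0 (mod 5), so the conjunction on the right does not hold.

Converse. This fails: s = 28 satisfies both congruences on the right (28 ≡ 3 mod 5 and 28 ≡ 6 mod 11) yet 28 ≡ 28 (mod 55), not 5.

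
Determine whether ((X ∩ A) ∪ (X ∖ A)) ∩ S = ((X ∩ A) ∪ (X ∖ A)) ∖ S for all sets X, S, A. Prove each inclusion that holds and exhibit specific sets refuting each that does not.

Both inclusions fail.

(⟹) This inclusion fails. Take X = {1}, S = {1}, A = ∅; then 1 ∈ ((X ∩ A) ∪ (X ∖ A)) ∩ S but 1 ∉ ((X ∩ A) ∪ (X ∖ A)) ∖ S.

(⟸) This inclusion fails. Take X = {1}, S = ∅, A = ∅; then 1 ∈ ((X ∩ A) ∪ (X ∖ A)) ∖ S but 1 ∉ ((X ∩ A) ∪ (X ∖ A)) ∩ S.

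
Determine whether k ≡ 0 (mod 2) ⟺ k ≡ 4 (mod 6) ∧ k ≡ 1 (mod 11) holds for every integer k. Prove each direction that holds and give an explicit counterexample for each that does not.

(⇒) This fails: k = 0 gives 0 ≡ 0 (mod 2) but 0 ≡ 0 (mod 6), so the conjunction on the right does not hold.

(⇐) Conversely, if k ≡ 4 (mod 6) and k ≡ 1 (mod 11), then by the Chinese remainder theorem k ≡ 34 (mod 66). Since 34 ≡ 0 (mod 2) and 2 ∣ 66, we get k ≡ 0 (mod 2).

(⇒) fails; (⇐) holds.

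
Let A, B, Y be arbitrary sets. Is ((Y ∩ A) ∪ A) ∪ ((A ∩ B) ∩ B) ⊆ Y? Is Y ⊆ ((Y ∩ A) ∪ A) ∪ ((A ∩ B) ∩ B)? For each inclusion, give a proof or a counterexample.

Forward inclusion. This inclusion fails. Take A = {1}, B = ∅, Y = ∅; then 1 ∈ ((Y ∩ A) ∪ A) ∪ ((A ∩ B) ∩ B) but 1 ∉ Y.

Reverse inclusion. This inclusion fails. Take A = ∅, B = ∅, Y = {1}; then 1 ∈ Y but 1 ∉ ((Y ∩ A) ∪ A) ∪ ((A ∩ B) ∩ B).

Both inclusions fail.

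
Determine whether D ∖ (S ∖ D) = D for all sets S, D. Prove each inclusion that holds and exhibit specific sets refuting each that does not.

Forward inclusion. Let x ∈ D ∖ (S ∖ D). Then either x ∈ D and x ∉ S; or x ∈ S ∩ D. In each case x ∈ D, so D ∖ (S ∖ D) ⊆ D.

Reverse inclusion. Let x ∈ D. Then either x ∈ D and x ∉ S; or x ∈ S ∩ D. In each case x ∈ D ∖ (S ∖ D), so D ⊆ D ∖ (S ∖ D).

The two sets are equal.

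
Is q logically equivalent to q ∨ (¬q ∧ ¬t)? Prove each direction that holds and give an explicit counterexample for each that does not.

Not equivalent: only (⇒) holds.

(⇒) Assume the antecedent. If q is true, q ∨ (¬q ∧ ¬t) reduces to true regardless of the other variables. If q is false, the antecedent cannot hold. Either way q ∨ (¬q ∧ ¬t) holds.

(⇐) This fails. Under q = F, t = F, the left side is false but the right side is true.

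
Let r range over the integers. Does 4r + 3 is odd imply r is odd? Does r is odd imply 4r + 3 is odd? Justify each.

Only the converse holds.

Converse. Suppose r is odd. Since 4 is even, 4r is even for every r, so 4r + 3 has the same parity as 3, which is odd. Hence 4r + 3 is odd.

Forward direction. This fails: take r = 4. Then 4r + 3 = 19, which is odd, yet r = 4 is even, not odd.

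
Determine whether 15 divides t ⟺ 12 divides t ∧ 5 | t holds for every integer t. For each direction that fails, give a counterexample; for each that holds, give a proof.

[⇐] Suppose 12 ∣ t and 5 ∣ t. Any common multiple of 12 and 5 is a multiple of their lcm; here gcd(12, 5) = 1, so lcm(12, 5) = 12·5 = 60, so 60 ∣ t. Since 15 ∣ 60, it follows that 15 ∣ t.

[⇒] This fails: take t = 15. Certainly 15 ∣ 15, but 12 ∤ 15.

Only the converse holds.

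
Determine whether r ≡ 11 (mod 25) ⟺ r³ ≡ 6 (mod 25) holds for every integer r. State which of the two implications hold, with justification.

(⇒) Suppose r ≡ 11 (mod 25). Write r = 25j + 11. Then (25j + 11)³ = 15625j³ + 20625j² + 9075j + 1331 = 25(625j³ + 825j² + 363j + 53) + 6, so r³ ≡ 6 (mod 25).

(⇐) Conversely, suppose r³ ≡ 6 (mod 25). The only residue r in {0, …, 24} with r³ ≡ 6 (mod 25) is r = 11, so r ≡ 11 (mod 25).

Both directions hold; the statement is true.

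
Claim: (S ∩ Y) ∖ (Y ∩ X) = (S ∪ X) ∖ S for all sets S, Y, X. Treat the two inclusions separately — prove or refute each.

(⊆) fails and (⊇) fails.

Forward inclusion. This inclusion fails. Take S = {1}, Y = {1}, X = ∅; then 1 ∈ (S ∩ Y) ∖ (Y ∩ X) but 1 ∉ (S ∪ X) ∖ S.

Reverse inclusion. This inclusion fails. Take S = ∅, Y = ∅, X = {1}; then 1 ∈ (S ∪ X) ∖ S but 1 ∉ (S ∩ Y) ∖ (Y ∩ X).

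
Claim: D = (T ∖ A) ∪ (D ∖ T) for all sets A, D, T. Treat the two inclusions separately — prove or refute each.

Forward inclusion. This inclusion fails. Take A = {1}, D = {1}, T = {1}; then 1 ∈ D but 1 ∉ (T ∖ A) ∪ (D ∖ T).

Reverse inclusion. This inclusion fails. Take A = ∅, D = ∅, T = {1}; then 1 ∈ (T ∖ A) ∪ (D ∖ T) but 1 ∉ D.

Neither inclusion holds.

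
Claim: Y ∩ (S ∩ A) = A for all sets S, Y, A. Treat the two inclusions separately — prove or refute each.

Only the forward inclusion holds.

(⟹) Let x ∈ Y ∩ (S ∩ A). Then x ∈ S ∩ Y ∩ A, from which x ∈ A.

(⟸) This inclusion fails. Take S = ∅, Y = ∅, A = {1}; then 1 ∈ A but 1 ∉ Y ∩ (S ∩ A).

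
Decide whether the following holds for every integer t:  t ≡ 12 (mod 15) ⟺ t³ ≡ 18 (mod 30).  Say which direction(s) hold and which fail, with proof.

Forward direction. This fails: take t = 27. Then 27 ≡ 12 (mod 15), but 27³ = 19683 ≡ 3 (mod 30), not 18.

Converse. The residues r modulo 30 with r³ ≡ 18 (mod 30) are exactly {12}, and each is ≡ 12 (mod 15).

(⇒) fails; (⇐) holds.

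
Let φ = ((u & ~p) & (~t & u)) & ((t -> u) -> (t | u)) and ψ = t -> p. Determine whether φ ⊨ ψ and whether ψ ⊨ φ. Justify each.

(⇒) Assume the antecedent. If t is true, the antecedent cannot hold. If t is false, t -> p reduces to true regardless of the other variables. Either way t -> p holds.

(⇐) This fails. Under t = F, u = F, p = F, the left side is false but the right side is true.

The forward direction holds; the converse fails.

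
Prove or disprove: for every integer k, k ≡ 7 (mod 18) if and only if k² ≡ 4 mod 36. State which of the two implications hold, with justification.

[⇒] This fails: take k = 7. Then 7 ≡ 7 (mod 18), but 7² = 49 ≡ 13 (mod 36), not 4.

[⇐] This fails: take k = 2. Then 2² = 4 ≡ 4 (mod 36), yet 2 ≡ 2 (mod 18), not 7.

(⇒) fails and (⇐) fails.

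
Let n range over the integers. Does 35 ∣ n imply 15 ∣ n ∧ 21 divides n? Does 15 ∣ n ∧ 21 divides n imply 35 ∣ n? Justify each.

(⇒) fails; (⇐) holds.

(⟹) This fails: take n = 35. Certainly 35 ∣ 35, but 15 ∤ 35.

(⟸) Suppose 15 ∣ n and 21 ∣ n. Any common multiple of 15 and 21 is a multiple of their lcm; here lcm(15, 21) = 15·21/gcd(15, 21) = 315/3 = 105, so 105 ∣ n. Since 35 ∣ 105, it follows that 35 ∣ n.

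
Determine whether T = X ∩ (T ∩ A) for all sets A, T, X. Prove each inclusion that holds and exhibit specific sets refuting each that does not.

The sets are not equal: only the reverse inclusion holds.

Forward inclusion. This inclusion fails. Take A = ∅, T = {1}, X = ∅; then 1 ∈ T but 1 ∉ X ∩ (T ∩ A).

Reverse inclusion. Let x ∈ X ∩ (T ∩ A). Then x ∈ A ∩ T ∩ X, from which x ∈ T.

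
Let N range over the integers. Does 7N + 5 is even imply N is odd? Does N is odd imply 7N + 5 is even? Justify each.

(⟹) Suppose 7N + 5 is even. Since 7 is odd, 7N and N have the same parity, so 7N + 5 ≡ N + 5 (mod 2). As 5 is odd, 7N + 5 is even exactly when N is odd. Thus N is odd.

(⟸) Conversely, suppose N is odd; write N = 2j + 1. Then 7N + 5 = 7·(2j + 1) + 5 = 2·7j + 12, which is even.

Both implications hold.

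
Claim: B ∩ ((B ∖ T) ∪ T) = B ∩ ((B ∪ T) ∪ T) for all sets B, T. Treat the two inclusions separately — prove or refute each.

Both inclusions hold.

(⊇) Let x ∈ B ∩ ((B ∪ T) ∪ T). Then either x ∈ B and x ∉ T; or x ∈ B ∩ T. In each case x ∈ B ∩ ((B ∖ T) ∪ T), so B ∩ ((B ∪ T) ∪ T) ⊆ B ∩ ((B ∖ T) ∪ T).

(⊆) Let x ∈ B ∩ ((B ∖ T) ∪ T). Then either x ∈ B and x ∉ T; or x ∈ B ∩ T. In each case x ∈ B ∩ ((B ∪ T) ∪ T), so B ∩ ((B ∖ T) ∪ T) ⊆ B ∩ ((B ∪ T) ∪ T).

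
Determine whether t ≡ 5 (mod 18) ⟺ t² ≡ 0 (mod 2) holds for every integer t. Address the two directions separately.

(→) This fails: take t = 5. Then 5 ≡ 5 (mod 18), but 5² = 25 ≡ 1 (mod 2), not 0.

(←) This fails: take t = 0. Then 0² = 0 ≡ 0 (mod 2), yet 0 ≡ 0 (mod 18), not 5.

(⇒) fails and (⇐) fails.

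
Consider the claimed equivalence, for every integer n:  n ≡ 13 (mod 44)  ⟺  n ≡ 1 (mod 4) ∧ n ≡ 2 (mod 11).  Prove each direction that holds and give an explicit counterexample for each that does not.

Equivalent; both directions hold.

(⇒) Suppose n ≡ 13 (mod 44); write n = 44j + 13. Since 4 ∣ 44, reducing mod 4 gives n ≡ 13 ≡ 1 (mod 4); since 11 ∣ 44, reducing mod 11 gives n ≡ 13 ≡ 2 (mod 11).

(⇐) Conversely, if n ≡ 1 (mod 4) and n ≡ 2 (mod 11), then by the Chinese remainder theorem n ≡ 13 (mod 44). This is exactly n ≡ 13 (mod 44).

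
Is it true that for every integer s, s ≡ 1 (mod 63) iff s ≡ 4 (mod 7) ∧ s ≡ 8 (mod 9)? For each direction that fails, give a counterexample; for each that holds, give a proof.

Both directions fail.

(→) This fails: s = 1 gives 1 ≡ 1 (mod 63) but 1 ≡ 1 (mod 7), so the conjunction on the right does not hold.

(←) This fails: s = 53 satisfies both congruences on the right (53 ≡ 4 mod 7 and 53 ≡ 8 mod 9) yet 53 ≡ 53 (mod 63), not 1.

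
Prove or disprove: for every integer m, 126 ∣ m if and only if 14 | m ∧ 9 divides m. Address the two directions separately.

(⟹) If 126 ∣ m, write m = 126q. Since 126 = 9·14, m = 14·(9q), so 14 ∣ m; and since 126 = 14·9, m = 9·(14q), so 9 ∣ m.

(⟸) Suppose 14 ∣ m and 9 ∣ m. Any common multiple of 14 and 9 is a multiple of their lcm; here gcd(14, 9) = 1, so lcm(14, 9) = 14·9 = 126, so 126 ∣ m.

Equivalent; both directions hold.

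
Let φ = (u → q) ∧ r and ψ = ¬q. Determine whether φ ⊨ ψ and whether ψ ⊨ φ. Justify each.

Both directions fail.

(→) This fails. Under r = T, q = T, u = F, the left side is true but the right side is false.

(←) This fails. Under r = F, q = F, u = F, the left side is false but the right side is true.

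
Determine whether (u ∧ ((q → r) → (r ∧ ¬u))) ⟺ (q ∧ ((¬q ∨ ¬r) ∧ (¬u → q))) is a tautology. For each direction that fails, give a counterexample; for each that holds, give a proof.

Only the forward direction holds.

(⇒) Assume the antecedent. If r is true, the antecedent cannot hold. If r is false, the antecedent forces (r = F, q = T, u = T), and q ∧ ((¬q ∨ ¬r) ∧ (¬u → q)) holds there. Either way q ∧ ((¬q ∨ ¬r) ∧ (¬u → q)) holds.

(⇐) This fails. Under r = F, q = T, u = F, the left side is false but the right side is true.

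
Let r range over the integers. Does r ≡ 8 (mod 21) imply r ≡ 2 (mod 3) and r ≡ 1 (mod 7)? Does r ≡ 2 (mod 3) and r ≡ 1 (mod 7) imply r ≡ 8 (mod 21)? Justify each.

Both directions hold.

(→) Suppose r ≡ 8 (mod 21); write r = 21j + 8. Since 3 ∣ 21, reducing mod 3 gives r ≡ 8 ≡ 2 (mod 3); since 7 ∣ 21, reducing mod 7 gives r ≡ 8 ≡ 1 (mod 7).

(←) Conversely, if r ≡ 2 (mod 3) and r ≡ 1 (mod 7), then by the Chinese remainder theorem r ≡ 8 (mod 21). This is exactly r ≡ 8 (mod 21).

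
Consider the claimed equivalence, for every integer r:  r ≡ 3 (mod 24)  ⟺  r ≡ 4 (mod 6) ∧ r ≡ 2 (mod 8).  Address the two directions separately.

[⇒] This fails: r = 3 gives 3 ≡ 3 (mod 24) but 3 ≡ 3 (mod 6), so the conjunction on the right does not hold.

[⇐] This fails: r = 10 satisfies both congruences on the right (10 ≡ 4 mod 6 and 10 ≡ 2 mod 8) yet 10 ≡ 10 (mod 24), not 3.

Neither implication holds.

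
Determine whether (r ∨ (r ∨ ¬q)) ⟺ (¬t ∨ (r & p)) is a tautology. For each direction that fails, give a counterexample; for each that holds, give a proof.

Neither direction holds.

[⇒] This fails. Under r = F, t = T, q = F, p = F, the left side is true but the right side is false.

[⇐] This fails. Under r = F, t = F, q = T, p = F, the left side is false but the right side is true.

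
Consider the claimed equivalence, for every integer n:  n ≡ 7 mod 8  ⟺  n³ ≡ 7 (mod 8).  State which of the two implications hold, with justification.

The biconditional holds.

(→) Suppose n ≡ 7 mod 8. Write n = 8j + 7. Then (8j + 7)³ = 512j³ + 1344j² + 1176j + 343 = 8(64j³ + 168j² + 147j + 42) + 7, so n³ ≡ 7 (mod 8).

(←) Conversely, suppose n³ ≡ 7 (mod 8). The only residue r in {0, …, 7} with r³ ≡ 7 (mod 8) is r = 7, so n ≡ 7 (mod 8).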